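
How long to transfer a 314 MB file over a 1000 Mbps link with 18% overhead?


Effective throughput = 1000 * (1 - 18/100) = 820.0 Mbps
File size in Mb = 314 * 8 = 2512 Mb
Time = 2512 / 820.0
Time = 3.0634 seconds


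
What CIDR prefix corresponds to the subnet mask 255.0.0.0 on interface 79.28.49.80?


Binary: 11111111.00000000.00000000.00000000
Count leading 1s
Prefix: /8


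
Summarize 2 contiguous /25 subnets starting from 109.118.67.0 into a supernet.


Original prefix: /25
Number of subnets: 2 = 2^1
New prefix = 25 - 1 = 24
Supernet: 109.118.67.0/24


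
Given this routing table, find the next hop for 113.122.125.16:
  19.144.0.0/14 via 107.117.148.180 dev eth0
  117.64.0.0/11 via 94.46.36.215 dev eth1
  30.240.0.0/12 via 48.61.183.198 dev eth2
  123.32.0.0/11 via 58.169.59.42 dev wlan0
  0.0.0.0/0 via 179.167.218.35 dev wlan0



Longest prefix match for 113.122.125.16:
  /14 19.144.0.0: no
  /11 117.64.0.0: no
  /12 30.240.0.0: no
  /11 123.32.0.0: no
  /0 0.0.0.0: MATCH
Selected: next-hop 179.167.218.35 via wlan0 (matched /0)


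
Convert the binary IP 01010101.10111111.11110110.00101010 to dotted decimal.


01010101 = 85
10111111 = 191
11110110 = 246
00101010 = 42
IP: 85.191.246.42


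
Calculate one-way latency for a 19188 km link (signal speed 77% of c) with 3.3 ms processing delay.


Speed = 0.77 * 3e5 km/s = 231000 km/s
Propagation delay = 19188 / 231000 = 0.0831 s = 83.0649 ms
Processing delay = 3.3 ms
Total one-way latency = 86.3649 ms


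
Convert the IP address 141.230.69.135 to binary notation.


141 = 10001101
230 = 11100110
69 = 01000101
135 = 10000111
Binary: 10001101.11100110.01000101.10000111


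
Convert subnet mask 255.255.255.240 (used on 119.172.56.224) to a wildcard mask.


Subnet mask: 255.255.255.240
Wildcard = 255.255.255.255 - subnet mask
255 - 255 = 0
255 - 255 = 0
255 - 255 = 0
255 - 240 = 15
Wildcard: 0.0.0.15


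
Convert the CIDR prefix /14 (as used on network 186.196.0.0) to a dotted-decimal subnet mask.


/14 means 14 network bits, 18 host bits
Binary: 11111111111111000000000000000000
Mask: 255.252.0.0


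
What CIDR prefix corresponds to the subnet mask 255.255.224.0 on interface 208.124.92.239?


Binary: 11111111.11111111.11100000.00000000
Count leading 1s
Prefix: /19


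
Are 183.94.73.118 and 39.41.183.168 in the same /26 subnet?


Mask: 255.255.255.192
183.94.73.118 AND mask = 183.94.73.64
39.41.183.168 AND mask = 39.41.183.128
No, different subnets (183.94.73.64 vs 39.41.183.128)


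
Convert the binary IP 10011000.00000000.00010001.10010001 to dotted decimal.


10011000 = 152
00000000 = 0
00010001 = 17
10010001 = 145
IP: 152.0.17.145


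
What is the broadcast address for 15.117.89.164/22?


Network: 15.117.88.0/22
Host bits = 10
Set all host bits to 1:
Broadcast: 15.117.91.255


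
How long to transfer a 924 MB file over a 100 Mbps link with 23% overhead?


Effective throughput = 100 * (1 - 23/100) = 77 Mbps
File size in Mb = 924 * 8 = 7392 Mb
Time = 7392 / 77
Time = 96 seconds


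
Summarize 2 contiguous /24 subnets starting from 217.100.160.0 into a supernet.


Original prefix: /24
Number of subnets: 2 = 2^1
New prefix = 24 - 1 = 23
Supernet: 217.100.160.0/23


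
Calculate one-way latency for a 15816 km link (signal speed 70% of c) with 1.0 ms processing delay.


Speed = 0.7 * 3e5 km/s = 210000 km/s
Propagation delay = 15816 / 210000 = 0.0753 s = 75.3143 ms
Processing delay = 1.0 ms
Total one-way latency = 76.3143 ms


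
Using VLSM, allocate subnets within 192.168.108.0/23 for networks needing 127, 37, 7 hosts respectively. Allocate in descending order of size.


127 hosts -> /24 (254 usable): 192.168.108.0/24
37 hosts -> /26 (62 usable): 192.168.109.0/26
7 hosts -> /28 (14 usable): 192.168.109.64/28
Allocation: 192.168.108.0/24 (127 hosts, 254 usable); 192.168.109.0/26 (37 hosts, 62 usable); 192.168.109.64/28 (7 hosts, 14 usable)


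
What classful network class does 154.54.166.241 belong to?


First octet: 154
Binary: 10011010
10xxxxxx -> Class B (128-191)
Class B, default mask 255.255.0.0 (/16)


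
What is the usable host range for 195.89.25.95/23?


Network: 195.89.24.0
Broadcast: 195.89.25.255
First usable = network + 1
Last usable = broadcast - 1
Range: 195.89.24.1 to 195.89.25.254


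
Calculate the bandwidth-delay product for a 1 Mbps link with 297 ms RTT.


BDP = bandwidth * RTT
= 1 Mbps * 297 ms
= 1 * 1e6 * 297 / 1000 bits
= 297000 bits
= 37125 bytes
= 36.2549 KB
BDP = 297000 bits (37125 bytes)


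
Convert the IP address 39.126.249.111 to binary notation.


39 = 00100111
126 = 01111110
249 = 11111001
111 = 01101111
Binary: 00100111.01111110.11111001.01101111


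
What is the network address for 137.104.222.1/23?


IP:   10001001.01101000.11011110.00000001
Mask: 11111111.11111111.11111110.00000000
AND operation:
Net:  10001001.01101000.11011110.00000000
Network: 137.104.222.0/23


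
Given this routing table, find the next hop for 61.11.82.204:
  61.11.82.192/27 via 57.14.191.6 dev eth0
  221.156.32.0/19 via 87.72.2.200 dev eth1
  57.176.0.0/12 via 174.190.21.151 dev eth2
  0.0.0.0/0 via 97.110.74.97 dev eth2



Longest prefix match for 61.11.82.204:
  /27 61.11.82.192: MATCH
  /19 221.156.32.0: no
  /12 57.176.0.0: no
  /0 0.0.0.0: MATCH
Selected: next-hop 57.14.191.6 via eth0 (matched /27)


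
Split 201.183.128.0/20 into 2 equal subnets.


New prefix = 20 + 1 = 21
Each subnet has 2048 addresses
  201.183.128.0/21
  201.183.136.0/21
Subnets: 201.183.128.0/21, 201.183.136.0/21


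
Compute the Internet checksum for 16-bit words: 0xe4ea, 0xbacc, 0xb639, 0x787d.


Sum all words (with carry folding):
+ 0xe4ea = 0xe4ea
+ 0xbacc = 0x9fb7
+ 0xb639 = 0x55f1
+ 0x787d = 0xce6e
One's complement: ~0xce6e
Checksum = 0x3191


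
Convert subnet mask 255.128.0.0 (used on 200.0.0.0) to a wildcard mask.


Subnet mask: 255.128.0.0
Wildcard = 255.255.255.255 - subnet mask
255 - 255 = 0
255 - 128 = 127
255 - 0 = 255
255 - 0 = 255
Wildcard: 0.127.255.255


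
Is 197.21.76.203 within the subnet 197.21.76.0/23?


Subnet network: 197.21.76.0
Test IP AND mask: 197.21.76.0
Yes, 197.21.76.203 is in 197.21.76.0/23


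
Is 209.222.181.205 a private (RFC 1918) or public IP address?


RFC 1918 private ranges:
  10.0.0.0/8 (10.0.0.0 - 10.255.255.255)
  172.16.0.0/12 (172.16.0.0 - 172.31.255.255)
  192.168.0.0/16 (192.168.0.0 - 192.168.255.255)
Public (not in any RFC 1918 range)


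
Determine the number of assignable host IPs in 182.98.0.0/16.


Host bits = 32 - 16 = 16
Total addresses = 2^16 = 65536
Usable = total - 2 (network and broadcast)
Usable hosts: 65534


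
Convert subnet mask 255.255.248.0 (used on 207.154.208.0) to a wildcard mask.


Subnet mask: 255.255.248.0
Wildcard = 255.255.255.255 - subnet mask
255 - 255 = 0
255 - 255 = 0
255 - 248 = 7
255 - 0 = 255
Wildcard: 0.0.7.255


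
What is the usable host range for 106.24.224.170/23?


Network: 106.24.224.0
Broadcast: 106.24.225.255
First usable = network + 1
Last usable = broadcast - 1
Range: 106.24.224.1 to 106.24.225.254


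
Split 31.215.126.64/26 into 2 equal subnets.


New prefix = 26 + 1 = 27
Each subnet has 32 addresses
  31.215.126.64/27
  31.215.126.96/27
Subnets: 31.215.126.64/27, 31.215.126.96/27


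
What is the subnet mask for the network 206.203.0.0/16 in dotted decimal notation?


/16 means 16 network bits, 16 host bits
Binary: 11111111111111110000000000000000
Mask: 255.255.0.0


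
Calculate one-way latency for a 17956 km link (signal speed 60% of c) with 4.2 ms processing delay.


Speed = 0.6 * 3e5 km/s = 180000 km/s
Propagation delay = 17956 / 180000 = 0.0998 s = 99.7556 ms
Processing delay = 4.2 ms
Total one-way latency = 103.9556 ms


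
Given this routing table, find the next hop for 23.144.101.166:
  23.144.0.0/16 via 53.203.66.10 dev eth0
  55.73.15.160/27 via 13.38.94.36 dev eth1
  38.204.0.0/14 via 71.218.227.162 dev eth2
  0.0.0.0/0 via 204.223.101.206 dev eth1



Longest prefix match for 23.144.101.166:
  /16 23.144.0.0: MATCH
  /27 55.73.15.160: no
  /14 38.204.0.0: no
  /0 0.0.0.0: MATCH
Selected: next-hop 53.203.66.10 via eth0 (matched /16)


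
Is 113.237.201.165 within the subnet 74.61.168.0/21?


Subnet network: 74.61.168.0
Test IP AND mask: 113.237.200.0
No, 113.237.201.165 is not in 74.61.168.0/21


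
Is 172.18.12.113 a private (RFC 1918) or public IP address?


RFC 1918 private ranges:
  10.0.0.0/8 (10.0.0.0 - 10.255.255.255)
  172.16.0.0/12 (172.16.0.0 - 172.31.255.255)
  192.168.0.0/16 (192.168.0.0 - 192.168.255.255)
Private (in 172.16.0.0/12)


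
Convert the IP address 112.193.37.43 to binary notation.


112 = 01110000
193 = 11000001
37 = 00100101
43 = 00101011
Binary: 01110000.11000001.00100101.00101011


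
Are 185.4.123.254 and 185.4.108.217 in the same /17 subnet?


Mask: 255.255.128.0
185.4.123.254 AND mask = 185.4.0.0
185.4.108.217 AND mask = 185.4.0.0
Yes, same subnet (185.4.0.0)


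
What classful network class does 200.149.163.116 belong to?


First octet: 200
Binary: 11001000
110xxxxx -> Class C (192-223)
Class C, default mask 255.255.255.0 (/24)


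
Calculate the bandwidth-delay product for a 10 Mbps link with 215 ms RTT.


BDP = bandwidth * RTT
= 10 Mbps * 215 ms
= 10 * 1e6 * 215 / 1000 bits
= 2150000 bits
= 268750 bytes
= 262.4512 KB
BDP = 2150000 bits (268750 bytes)


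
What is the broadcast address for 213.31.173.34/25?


Network: 213.31.173.0/25
Host bits = 7
Set all host bits to 1:
Broadcast: 213.31.173.127


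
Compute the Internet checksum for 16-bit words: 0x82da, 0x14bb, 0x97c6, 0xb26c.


Sum all words (with carry folding):
+ 0x82da = 0x82da
+ 0x14bb = 0x9795
+ 0x97c6 = 0x2f5c
+ 0xb26c = 0xe1c8
One's complement: ~0xe1c8
Checksum = 0x1e37


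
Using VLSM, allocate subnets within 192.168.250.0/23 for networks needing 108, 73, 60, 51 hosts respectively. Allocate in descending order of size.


108 hosts -> /25 (126 usable): 192.168.250.0/25
73 hosts -> /25 (126 usable): 192.168.250.128/25
60 hosts -> /26 (62 usable): 192.168.251.0/26
51 hosts -> /26 (62 usable): 192.168.251.64/26
Allocation: 192.168.250.0/25 (108 hosts, 126 usable); 192.168.250.128/25 (73 hosts, 126 usable); 192.168.251.0/26 (60 hosts, 62 usable); 192.168.251.64/26 (51 hosts, 62 usable)


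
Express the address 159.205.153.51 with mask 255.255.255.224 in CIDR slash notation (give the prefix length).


Binary: 11111111.11111111.11111111.11100000
Count leading 1s
Prefix: /27


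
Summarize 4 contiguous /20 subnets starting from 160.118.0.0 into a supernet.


Original prefix: /20
Number of subnets: 4 = 2^2
New prefix = 20 - 2 = 18
Supernet: 160.118.0.0/18


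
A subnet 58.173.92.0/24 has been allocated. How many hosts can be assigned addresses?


Host bits = 32 - 24 = 8
Total addresses = 2^8 = 256
Usable = total - 2 (network and broadcast)
Usable hosts: 254


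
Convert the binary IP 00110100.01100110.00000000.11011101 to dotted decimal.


00110100 = 52
01100110 = 102
00000000 = 0
11011101 = 221
IP: 52.102.0.221


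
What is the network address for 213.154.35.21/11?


IP:   11010101.10011010.00100011.00010101
Mask: 11111111.11100000.00000000.00000000
AND operation:
Net:  11010101.10000000.00000000.00000000
Network: 213.128.0.0/11


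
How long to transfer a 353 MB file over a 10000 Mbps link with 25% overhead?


Effective throughput = 10000 * (1 - 25/100) = 7500 Mbps
File size in Mb = 353 * 8 = 2824 Mb
Time = 2824 / 7500
Time = 0.3765 seconds


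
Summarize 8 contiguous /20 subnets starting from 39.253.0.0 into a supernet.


Original prefix: /20
Number of subnets: 8 = 2^3
New prefix = 20 - 3 = 17
Supernet: 39.253.0.0/17


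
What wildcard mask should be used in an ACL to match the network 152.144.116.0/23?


Subnet mask: 255.255.254.0
Wildcard = 255.255.255.255 - subnet mask
255 - 255 = 0
255 - 255 = 0
255 - 254 = 1
255 - 0 = 255
Wildcard: 0.0.1.255


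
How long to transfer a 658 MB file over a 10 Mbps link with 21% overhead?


Effective throughput = 10 * (1 - 21/100) = 7.9 Mbps
File size in Mb = 658 * 8 = 5264 Mb
Time = 5264 / 7.9
Time = 666.3291 seconds


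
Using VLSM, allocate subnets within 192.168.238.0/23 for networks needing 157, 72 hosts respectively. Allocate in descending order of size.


157 hosts -> /24 (254 usable): 192.168.238.0/24
72 hosts -> /25 (126 usable): 192.168.239.0/25
Allocation: 192.168.238.0/24 (157 hosts, 254 usable); 192.168.239.0/25 (72 hosts, 126 usable)


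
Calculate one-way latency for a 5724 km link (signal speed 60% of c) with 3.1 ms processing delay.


Speed = 0.6 * 3e5 km/s = 180000 km/s
Propagation delay = 5724 / 180000 = 0.0318 s = 31.8 ms
Processing delay = 3.1 ms
Total one-way latency = 34.9 ms


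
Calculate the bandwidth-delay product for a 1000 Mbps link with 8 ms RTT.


BDP = bandwidth * RTT
= 1000 Mbps * 8 ms
= 1000 * 1e6 * 8 / 1000 bits
= 8000000 bits
= 1000000 bytes
= 976.5625 KB
BDP = 8000000 bits (1000000 bytes)


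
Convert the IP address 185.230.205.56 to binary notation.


185 = 10111001
230 = 11100110
205 = 11001101
56 = 00111000
Binary: 10111001.11100110.11001101.00111000


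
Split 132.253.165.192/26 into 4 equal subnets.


New prefix = 26 + 2 = 28
Each subnet has 16 addresses
  132.253.165.192/28
  132.253.165.208/28
  132.253.165.224/28
  132.253.165.240/28
Subnets: 132.253.165.192/28, 132.253.165.208/28, 132.253.165.224/28, 132.253.165.240/28


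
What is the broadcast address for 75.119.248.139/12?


Network: 75.112.0.0/12
Host bits = 20
Set all host bits to 1:
Broadcast: 75.127.255.255


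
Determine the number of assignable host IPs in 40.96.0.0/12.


Host bits = 32 - 12 = 20
Total addresses = 2^20 = 1048576
Usable = total - 2 (network and broadcast)
Usable hosts: 1048574


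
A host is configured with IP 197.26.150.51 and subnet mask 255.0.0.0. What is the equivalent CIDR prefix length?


Binary: 11111111.00000000.00000000.00000000
Count leading 1s
Prefix: /8


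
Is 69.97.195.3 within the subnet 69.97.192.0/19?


Subnet network: 69.97.192.0
Test IP AND mask: 69.97.192.0
Yes, 69.97.195.3 is in 69.97.192.0/19


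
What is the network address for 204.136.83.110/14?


IP:   11001100.10001000.01010011.01101110
Mask: 11111111.11111100.00000000.00000000
AND operation:
Net:  11001100.10001000.00000000.00000000
Network: 204.136.0.0/14


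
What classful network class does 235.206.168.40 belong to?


First octet: 235
Binary: 11101011
1110xxxx -> Class D (224-239)
Class D (multicast), default mask N/A


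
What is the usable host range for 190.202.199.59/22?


Network: 190.202.196.0
Broadcast: 190.202.199.255
First usable = network + 1
Last usable = broadcast - 1
Range: 190.202.196.1 to 190.202.199.254


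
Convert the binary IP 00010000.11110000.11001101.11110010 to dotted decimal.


00010000 = 16
11110000 = 240
11001101 = 205
11110010 = 242
IP: 16.240.205.242


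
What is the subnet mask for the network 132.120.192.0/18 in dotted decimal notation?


/18 means 18 network bits, 14 host bits
Binary: 11111111111111111100000000000000
Mask: 255.255.192.0


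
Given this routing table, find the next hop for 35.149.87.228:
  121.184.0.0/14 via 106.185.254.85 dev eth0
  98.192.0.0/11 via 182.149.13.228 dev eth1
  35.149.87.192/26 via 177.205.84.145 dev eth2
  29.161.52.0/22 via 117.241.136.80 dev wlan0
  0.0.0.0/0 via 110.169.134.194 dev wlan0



Longest prefix match for 35.149.87.228:
  /14 121.184.0.0: no
  /11 98.192.0.0: no
  /26 35.149.87.192: MATCH
  /22 29.161.52.0: no
  /0 0.0.0.0: MATCH
Selected: next-hop 177.205.84.145 via eth2 (matched /26)


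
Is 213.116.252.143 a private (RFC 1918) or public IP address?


RFC 1918 private ranges:
  10.0.0.0/8 (10.0.0.0 - 10.255.255.255)
  172.16.0.0/12 (172.16.0.0 - 172.31.255.255)
  192.168.0.0/16 (192.168.0.0 - 192.168.255.255)
Public (not in any RFC 1918 range)


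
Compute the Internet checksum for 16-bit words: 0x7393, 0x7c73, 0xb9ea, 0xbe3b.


Sum all words (with carry folding):
+ 0x7393 = 0x7393
+ 0x7c73 = 0xf006
+ 0xb9ea = 0xa9f1
+ 0xbe3b = 0x682d
One's complement: ~0x682d
Checksum = 0x97d2


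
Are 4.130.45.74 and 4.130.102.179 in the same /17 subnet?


Mask: 255.255.128.0
4.130.45.74 AND mask = 4.130.0.0
4.130.102.179 AND mask = 4.130.0.0
Yes, same subnet (4.130.0.0)


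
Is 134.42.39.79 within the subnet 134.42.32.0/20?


Subnet network: 134.42.32.0
Test IP AND mask: 134.42.32.0
Yes, 134.42.39.79 is in 134.42.32.0/20


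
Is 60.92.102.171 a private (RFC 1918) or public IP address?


RFC 1918 private ranges:
  10.0.0.0/8 (10.0.0.0 - 10.255.255.255)
  172.16.0.0/12 (172.16.0.0 - 172.31.255.255)
  192.168.0.0/16 (192.168.0.0 - 192.168.255.255)
Public (not in any RFC 1918 range)


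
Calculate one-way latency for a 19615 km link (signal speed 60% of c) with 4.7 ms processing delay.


Speed = 0.6 * 3e5 km/s = 180000 km/s
Propagation delay = 19615 / 180000 = 0.109 s = 108.9722 ms
Processing delay = 4.7 ms
Total one-way latency = 113.6722 ms


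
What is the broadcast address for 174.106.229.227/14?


Network: 174.104.0.0/14
Host bits = 18
Set all host bits to 1:
Broadcast: 174.107.255.255


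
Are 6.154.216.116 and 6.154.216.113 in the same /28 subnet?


Mask: 255.255.255.240
6.154.216.116 AND mask = 6.154.216.112
6.154.216.113 AND mask = 6.154.216.112
Yes, same subnet (6.154.216.112)


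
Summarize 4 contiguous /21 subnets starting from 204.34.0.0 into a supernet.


Original prefix: /21
Number of subnets: 4 = 2^2
New prefix = 21 - 2 = 19
Supernet: 204.34.0.0/19


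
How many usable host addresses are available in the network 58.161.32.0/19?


Host bits = 32 - 19 = 13
Total addresses = 2^13 = 8192
Usable = total - 2 (network and broadcast)
Usable hosts: 8190


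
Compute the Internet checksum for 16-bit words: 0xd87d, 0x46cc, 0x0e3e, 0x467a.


Sum all words (with carry folding):
+ 0xd87d = 0xd87d
+ 0x46cc = 0x1f4a
+ 0x0e3e = 0x2d88
+ 0x467a = 0x7402
One's complement: ~0x7402
Checksum = 0x8bfd


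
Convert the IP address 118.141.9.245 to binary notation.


118 = 01110110
141 = 10001101
9 = 00001001
245 = 11110101
Binary: 01110110.10001101.00001001.11110101


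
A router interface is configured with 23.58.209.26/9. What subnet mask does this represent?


/9 means 9 network bits, 23 host bits
Binary: 11111111100000000000000000000000
Mask: 255.128.0.0


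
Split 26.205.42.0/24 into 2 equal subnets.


New prefix = 24 + 1 = 25
Each subnet has 128 addresses
  26.205.42.0/25
  26.205.42.128/25
Subnets: 26.205.42.0/25, 26.205.42.128/25


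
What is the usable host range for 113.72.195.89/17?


Network: 113.72.128.0
Broadcast: 113.72.255.255
First usable = network + 1
Last usable = broadcast - 1
Range: 113.72.128.1 to 113.72.255.254


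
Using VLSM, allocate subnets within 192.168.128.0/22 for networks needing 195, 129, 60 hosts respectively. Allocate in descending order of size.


195 hosts -> /24 (254 usable): 192.168.128.0/24
129 hosts -> /24 (254 usable): 192.168.129.0/24
60 hosts -> /26 (62 usable): 192.168.130.0/26
Allocation: 192.168.128.0/24 (195 hosts, 254 usable); 192.168.129.0/24 (129 hosts, 254 usable); 192.168.130.0/26 (60 hosts, 62 usable)


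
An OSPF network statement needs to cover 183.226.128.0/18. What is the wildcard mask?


Subnet mask: 255.255.192.0
Wildcard = 255.255.255.255 - subnet mask
255 - 255 = 0
255 - 255 = 0
255 - 192 = 63
255 - 0 = 255
Wildcard: 0.0.63.255


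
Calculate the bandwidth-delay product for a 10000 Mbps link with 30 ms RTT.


BDP = bandwidth * RTT
= 10000 Mbps * 30 ms
= 10000 * 1e6 * 30 / 1000 bits
= 300000000 bits
= 37500000 bytes
= 36621.0938 KB
BDP = 300000000 bits (37500000 bytes)


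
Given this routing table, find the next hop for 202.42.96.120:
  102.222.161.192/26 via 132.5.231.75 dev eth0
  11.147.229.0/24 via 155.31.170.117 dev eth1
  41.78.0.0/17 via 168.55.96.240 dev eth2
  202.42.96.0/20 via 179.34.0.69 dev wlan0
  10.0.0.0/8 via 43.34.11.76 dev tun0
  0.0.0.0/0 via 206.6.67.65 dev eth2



Longest prefix match for 202.42.96.120:
  /26 102.222.161.192: no
  /24 11.147.229.0: no
  /17 41.78.0.0: no
  /20 202.42.96.0: MATCH
  /8 10.0.0.0: no
  /0 0.0.0.0: MATCH
Selected: next-hop 179.34.0.69 via wlan0 (matched /20)


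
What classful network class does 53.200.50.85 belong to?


First octet: 53
Binary: 00110101
0xxxxxxx -> Class A (1-126)
Class A, default mask 255.0.0.0 (/8)


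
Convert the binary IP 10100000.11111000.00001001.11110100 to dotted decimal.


10100000 = 160
11111000 = 248
00001001 = 9
11110100 = 244
IP: 160.248.9.244


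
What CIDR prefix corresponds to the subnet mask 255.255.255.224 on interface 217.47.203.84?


Binary: 11111111.11111111.11111111.11100000
Count leading 1s
Prefix: /27


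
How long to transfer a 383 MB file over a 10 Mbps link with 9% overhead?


Effective throughput = 10 * (1 - 9/100) = 9.1 Mbps
File size in Mb = 383 * 8 = 3064 Mb
Time = 3064 / 9.1
Time = 336.7033 seconds


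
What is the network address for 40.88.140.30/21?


IP:   00101000.01011000.10001100.00011110
Mask: 11111111.11111111.11111000.00000000
AND operation:
Net:  00101000.01011000.10001000.00000000
Network: 40.88.136.0/21


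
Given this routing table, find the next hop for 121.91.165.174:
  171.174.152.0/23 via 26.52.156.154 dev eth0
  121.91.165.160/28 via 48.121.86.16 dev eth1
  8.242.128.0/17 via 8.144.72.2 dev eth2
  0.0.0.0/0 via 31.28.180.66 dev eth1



Longest prefix match for 121.91.165.174:
  /23 171.174.152.0: no
  /28 121.91.165.160: MATCH
  /17 8.242.128.0: no
  /0 0.0.0.0: MATCH
Selected: next-hop 48.121.86.16 via eth1 (matched /28)


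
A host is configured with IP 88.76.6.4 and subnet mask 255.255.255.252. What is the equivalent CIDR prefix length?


Binary: 11111111.11111111.11111111.11111100
Count leading 1s
Prefix: /30


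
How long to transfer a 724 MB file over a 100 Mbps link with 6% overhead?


Effective throughput = 100 * (1 - 6/100) = 94 Mbps
File size in Mb = 724 * 8 = 5792 Mb
Time = 5792 / 94
Time = 61.617 seconds


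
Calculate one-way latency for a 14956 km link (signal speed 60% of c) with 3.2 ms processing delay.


Speed = 0.6 * 3e5 km/s = 180000 km/s
Propagation delay = 14956 / 180000 = 0.0831 s = 83.0889 ms
Processing delay = 3.2 ms
Total one-way latency = 86.2889 ms


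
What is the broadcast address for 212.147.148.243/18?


Network: 212.147.128.0/18
Host bits = 14
Set all host bits to 1:
Broadcast: 212.147.191.255


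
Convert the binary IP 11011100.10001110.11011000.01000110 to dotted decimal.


11011100 = 220
10001110 = 142
11011000 = 216
01000110 = 70
IP: 220.142.216.70


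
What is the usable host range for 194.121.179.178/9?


Network: 194.0.0.0
Broadcast: 194.127.255.255
First usable = network + 1
Last usable = broadcast - 1
Range: 194.0.0.1 to 194.127.255.254


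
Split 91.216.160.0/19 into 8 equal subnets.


New prefix = 19 + 3 = 22
Each subnet has 1024 addresses
  91.216.160.0/22
  91.216.164.0/22
  91.216.168.0/22
  91.216.172.0/22
  91.216.176.0/22
  91.216.180.0/22
  91.216.184.0/22
  91.216.188.0/22
Subnets: 91.216.160.0/22, 91.216.164.0/22, 91.216.168.0/22, 91.216.172.0/22, 91.216.176.0/22, 91.216.180.0/22, 91.216.184.0/22, 91.216.188.0/22


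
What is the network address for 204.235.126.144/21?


IP:   11001100.11101011.01111110.10010000
Mask: 11111111.11111111.11111000.00000000
AND operation:
Net:  11001100.11101011.01111000.00000000
Network: 204.235.120.0/21


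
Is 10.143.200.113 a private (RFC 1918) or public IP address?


RFC 1918 private ranges:
  10.0.0.0/8 (10.0.0.0 - 10.255.255.255)
  172.16.0.0/12 (172.16.0.0 - 172.31.255.255)
  192.168.0.0/16 (192.168.0.0 - 192.168.255.255)
Private (in 10.0.0.0/8)


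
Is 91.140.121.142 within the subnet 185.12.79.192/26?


Subnet network: 185.12.79.192
Test IP AND mask: 91.140.121.128
No, 91.140.121.142 is not in 185.12.79.192/26


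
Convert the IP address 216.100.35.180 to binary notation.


216 = 11011000
100 = 01100100
35 = 00100011
180 = 10110100
Binary: 11011000.01100100.00100011.10110100


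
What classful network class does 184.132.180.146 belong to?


First octet: 184
Binary: 10111000
10xxxxxx -> Class B (128-191)
Class B, default mask 255.255.0.0 (/16)


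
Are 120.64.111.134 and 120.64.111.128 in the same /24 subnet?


Mask: 255.255.255.0
120.64.111.134 AND mask = 120.64.111.0
120.64.111.128 AND mask = 120.64.111.0
Yes, same subnet (120.64.111.0)


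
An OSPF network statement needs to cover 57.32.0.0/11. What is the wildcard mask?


Subnet mask: 255.224.0.0
Wildcard = 255.255.255.255 - subnet mask
255 - 255 = 0
255 - 224 = 31
255 - 0 = 255
255 - 0 = 255
Wildcard: 0.31.255.255


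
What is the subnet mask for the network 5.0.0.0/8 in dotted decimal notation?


/8 means 8 network bits, 24 host bits
Binary: 11111111000000000000000000000000
Mask: 255.0.0.0


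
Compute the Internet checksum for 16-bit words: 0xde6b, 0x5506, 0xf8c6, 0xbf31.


Sum all words (with carry folding):
+ 0xde6b = 0xde6b
+ 0x5506 = 0x3372
+ 0xf8c6 = 0x2c39
+ 0xbf31 = 0xeb6a
One's complement: ~0xeb6a
Checksum = 0x1495


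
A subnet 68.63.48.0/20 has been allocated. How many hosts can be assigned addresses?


Host bits = 32 - 20 = 12
Total addresses = 2^12 = 4096
Usable = total - 2 (network and broadcast)
Usable hosts: 4094


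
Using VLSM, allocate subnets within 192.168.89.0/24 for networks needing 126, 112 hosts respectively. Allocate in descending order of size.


126 hosts -> /25 (126 usable): 192.168.89.0/25
112 hosts -> /25 (126 usable): 192.168.89.128/25
Allocation: 192.168.89.0/25 (126 hosts, 126 usable); 192.168.89.128/25 (112 hosts, 126 usable)


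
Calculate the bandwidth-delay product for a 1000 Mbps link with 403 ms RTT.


BDP = bandwidth * RTT
= 1000 Mbps * 403 ms
= 1000 * 1e6 * 403 / 1000 bits
= 403000000 bits
= 50375000 bytes
= 49194.3359 KB
BDP = 403000000 bits (50375000 bytes)


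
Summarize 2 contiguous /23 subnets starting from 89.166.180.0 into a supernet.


Original prefix: /23
Number of subnets: 2 = 2^1
New prefix = 23 - 1 = 22
Supernet: 89.166.180.0/22


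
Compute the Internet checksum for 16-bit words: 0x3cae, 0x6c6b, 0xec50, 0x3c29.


Sum all words (with carry folding):
+ 0x3cae = 0x3cae
+ 0x6c6b = 0xa919
+ 0xec50 = 0x956a
+ 0x3c29 = 0xd193
One's complement: ~0xd193
Checksum = 0x2e6c


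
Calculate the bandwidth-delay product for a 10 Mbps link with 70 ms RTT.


BDP = bandwidth * RTT
= 10 Mbps * 70 ms
= 10 * 1e6 * 70 / 1000 bits
= 700000 bits
= 87500 bytes
= 85.4492 KB
BDP = 700000 bits (87500 bytes)


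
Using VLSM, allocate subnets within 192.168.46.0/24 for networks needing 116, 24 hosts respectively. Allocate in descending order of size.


116 hosts -> /25 (126 usable): 192.168.46.0/25
24 hosts -> /27 (30 usable): 192.168.46.128/27
Allocation: 192.168.46.0/25 (116 hosts, 126 usable); 192.168.46.128/27 (24 hosts, 30 usable)


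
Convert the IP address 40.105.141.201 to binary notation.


40 = 00101000
105 = 01101001
141 = 10001101
201 = 11001001
Binary: 00101000.01101001.10001101.11001001


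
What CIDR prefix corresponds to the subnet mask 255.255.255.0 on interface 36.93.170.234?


Binary: 11111111.11111111.11111111.00000000
Count leading 1s
Prefix: /24


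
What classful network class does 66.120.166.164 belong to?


First octet: 66
Binary: 01000010
0xxxxxxx -> Class A (1-126)
Class A, default mask 255.0.0.0 (/8)


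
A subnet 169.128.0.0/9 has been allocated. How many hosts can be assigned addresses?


Host bits = 32 - 9 = 23
Total addresses = 2^23 = 8388608
Usable = total - 2 (network and broadcast)
Usable hosts: 8388606


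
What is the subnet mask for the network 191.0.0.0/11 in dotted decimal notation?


/11 means 11 network bits, 21 host bits
Binary: 11111111111000000000000000000000
Mask: 255.224.0.0


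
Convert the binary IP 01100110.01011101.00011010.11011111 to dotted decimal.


01100110 = 102
01011101 = 93
00011010 = 26
11011111 = 223
IP: 102.93.26.223


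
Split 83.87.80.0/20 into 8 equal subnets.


New prefix = 20 + 3 = 23
Each subnet has 512 addresses
  83.87.80.0/23
  83.87.82.0/23
  83.87.84.0/23
  83.87.86.0/23
  83.87.88.0/23
  83.87.90.0/23
  83.87.92.0/23
  83.87.94.0/23
Subnets: 83.87.80.0/23, 83.87.82.0/23, 83.87.84.0/23, 83.87.86.0/23, 83.87.88.0/23, 83.87.90.0/23, 83.87.92.0/23, 83.87.94.0/23


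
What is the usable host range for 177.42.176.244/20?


Network: 177.42.176.0
Broadcast: 177.42.191.255
First usable = network + 1
Last usable = broadcast - 1
Range: 177.42.176.1 to 177.42.191.254


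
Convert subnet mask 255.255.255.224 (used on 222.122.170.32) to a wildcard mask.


Subnet mask: 255.255.255.224
Wildcard = 255.255.255.255 - subnet mask
255 - 255 = 0
255 - 255 = 0
255 - 255 = 0
255 - 224 = 31
Wildcard: 0.0.0.31


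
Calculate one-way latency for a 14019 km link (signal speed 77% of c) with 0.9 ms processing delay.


Speed = 0.77 * 3e5 km/s = 231000 km/s
Propagation delay = 14019 / 231000 = 0.0607 s = 60.6883 ms
Processing delay = 0.9 ms
Total one-way latency = 61.5883 ms


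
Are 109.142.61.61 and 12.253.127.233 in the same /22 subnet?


Mask: 255.255.252.0
109.142.61.61 AND mask = 109.142.60.0
12.253.127.233 AND mask = 12.253.124.0
No, different subnets (109.142.60.0 vs 12.253.124.0)


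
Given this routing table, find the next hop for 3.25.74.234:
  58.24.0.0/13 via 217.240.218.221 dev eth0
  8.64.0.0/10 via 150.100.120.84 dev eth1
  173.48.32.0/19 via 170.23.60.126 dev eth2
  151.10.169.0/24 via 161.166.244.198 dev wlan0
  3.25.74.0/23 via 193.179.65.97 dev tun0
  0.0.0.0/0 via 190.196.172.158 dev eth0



Longest prefix match for 3.25.74.234:
  /13 58.24.0.0: no
  /10 8.64.0.0: no
  /19 173.48.32.0: no
  /24 151.10.169.0: no
  /23 3.25.74.0: MATCH
  /0 0.0.0.0: MATCH
Selected: next-hop 193.179.65.97 via tun0 (matched /23)


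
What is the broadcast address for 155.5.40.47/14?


Network: 155.4.0.0/14
Host bits = 18
Set all host bits to 1:
Broadcast: 155.7.255.255


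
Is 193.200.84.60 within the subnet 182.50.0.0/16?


Subnet network: 182.50.0.0
Test IP AND mask: 193.200.0.0
No, 193.200.84.60 is not in 182.50.0.0/16


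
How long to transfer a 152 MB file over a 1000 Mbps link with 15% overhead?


Effective throughput = 1000 * (1 - 15/100) = 850 Mbps
File size in Mb = 152 * 8 = 1216 Mb
Time = 1216 / 850
Time = 1.4306 seconds


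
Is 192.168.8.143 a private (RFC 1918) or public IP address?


RFC 1918 private ranges:
  10.0.0.0/8 (10.0.0.0 - 10.255.255.255)
  172.16.0.0/12 (172.16.0.0 - 172.31.255.255)
  192.168.0.0/16 (192.168.0.0 - 192.168.255.255)
Private (in 192.168.0.0/16)


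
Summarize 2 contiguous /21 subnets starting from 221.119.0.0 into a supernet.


Original prefix: /21
Number of subnets: 2 = 2^1
New prefix = 21 - 1 = 20
Supernet: 221.119.0.0/20


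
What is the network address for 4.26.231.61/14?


IP:   00000100.00011010.11100111.00111101
Mask: 11111111.11111100.00000000.00000000
AND operation:
Net:  00000100.00011000.00000000.00000000
Network: 4.24.0.0/14


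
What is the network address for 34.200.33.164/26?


IP:   00100010.11001000.00100001.10100100
Mask: 11111111.11111111.11111111.11000000
AND operation:
Net:  00100010.11001000.00100001.10000000
Network: 34.200.33.128/26


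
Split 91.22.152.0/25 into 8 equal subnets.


New prefix = 25 + 3 = 28
Each subnet has 16 addresses
  91.22.152.0/28
  91.22.152.16/28
  91.22.152.32/28
  91.22.152.48/28
  91.22.152.64/28
  91.22.152.80/28
  91.22.152.96/28
  91.22.152.112/28
Subnets: 91.22.152.0/28, 91.22.152.16/28, 91.22.152.32/28, 91.22.152.48/28, 91.22.152.64/28, 91.22.152.80/28, 91.22.152.96/28, 91.22.152.112/28


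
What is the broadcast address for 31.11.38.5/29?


Network: 31.11.38.0/29
Host bits = 3
Set all host bits to 1:
Broadcast: 31.11.38.7


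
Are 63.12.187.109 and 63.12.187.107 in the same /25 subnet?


Mask: 255.255.255.128
63.12.187.109 AND mask = 63.12.187.0
63.12.187.107 AND mask = 63.12.187.0
Yes, same subnet (63.12.187.0)


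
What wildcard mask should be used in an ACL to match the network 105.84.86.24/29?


Subnet mask: 255.255.255.248
Wildcard = 255.255.255.255 - subnet mask
255 - 255 = 0
255 - 255 = 0
255 - 255 = 0
255 - 248 = 7
Wildcard: 0.0.0.7


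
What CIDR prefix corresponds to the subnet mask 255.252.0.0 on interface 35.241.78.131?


Binary: 11111111.11111100.00000000.00000000
Count leading 1s
Prefix: /14


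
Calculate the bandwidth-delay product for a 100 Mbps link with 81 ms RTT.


BDP = bandwidth * RTT
= 100 Mbps * 81 ms
= 100 * 1e6 * 81 / 1000 bits
= 8100000 bits
= 1012500 bytes
= 988.7695 KB
BDP = 8100000 bits (1012500 bytes)


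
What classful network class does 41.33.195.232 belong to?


First octet: 41
Binary: 00101001
0xxxxxxx -> Class A (1-126)
Class A, default mask 255.0.0.0 (/8)


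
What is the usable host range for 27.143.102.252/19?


Network: 27.143.96.0
Broadcast: 27.143.127.255
First usable = network + 1
Last usable = broadcast - 1
Range: 27.143.96.1 to 27.143.127.254


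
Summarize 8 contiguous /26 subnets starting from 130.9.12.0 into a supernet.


Original prefix: /26
Number of subnets: 8 = 2^3
New prefix = 26 - 3 = 23
Supernet: 130.9.12.0/23


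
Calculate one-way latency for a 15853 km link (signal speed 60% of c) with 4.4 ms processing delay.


Speed = 0.6 * 3e5 km/s = 180000 km/s
Propagation delay = 15853 / 180000 = 0.0881 s = 88.0722 ms
Processing delay = 4.4 ms
Total one-way latency = 92.4722 ms


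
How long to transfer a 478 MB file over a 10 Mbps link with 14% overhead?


Effective throughput = 10 * (1 - 14/100) = 8.6 Mbps
File size in Mb = 478 * 8 = 3824 Mb
Time = 3824 / 8.6
Time = 444.6512 seconds


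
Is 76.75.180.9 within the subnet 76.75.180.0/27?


Subnet network: 76.75.180.0
Test IP AND mask: 76.75.180.0
Yes, 76.75.180.9 is in 76.75.180.0/27


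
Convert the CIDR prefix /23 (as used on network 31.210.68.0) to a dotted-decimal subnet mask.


/23 means 23 network bits, 9 host bits
Binary: 11111111111111111111111000000000
Mask: 255.255.254.0


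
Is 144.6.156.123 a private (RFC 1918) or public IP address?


RFC 1918 private ranges:
  10.0.0.0/8 (10.0.0.0 - 10.255.255.255)
  172.16.0.0/12 (172.16.0.0 - 172.31.255.255)
  192.168.0.0/16 (192.168.0.0 - 192.168.255.255)
Public (not in any RFC 1918 range)


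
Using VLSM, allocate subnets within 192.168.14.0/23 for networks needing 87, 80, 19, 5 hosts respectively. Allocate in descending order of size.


87 hosts -> /25 (126 usable): 192.168.14.0/25
80 hosts -> /25 (126 usable): 192.168.14.128/25
19 hosts -> /27 (30 usable): 192.168.15.0/27
5 hosts -> /29 (6 usable): 192.168.15.32/29
Allocation: 192.168.14.0/25 (87 hosts, 126 usable); 192.168.14.128/25 (80 hosts, 126 usable); 192.168.15.0/27 (19 hosts, 30 usable); 192.168.15.32/29 (5 hosts, 6 usable)


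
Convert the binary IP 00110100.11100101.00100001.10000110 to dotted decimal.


00110100 = 52
11100101 = 229
00100001 = 33
10000110 = 134
IP: 52.229.33.134


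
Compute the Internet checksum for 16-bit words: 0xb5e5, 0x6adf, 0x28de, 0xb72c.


Sum all words (with carry folding):
+ 0xb5e5 = 0xb5e5
+ 0x6adf = 0x20c5
+ 0x28de = 0x49a3
+ 0xb72c = 0x00d0
One's complement: ~0x00d0
Checksum = 0xff2f


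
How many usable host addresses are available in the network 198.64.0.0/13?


Host bits = 32 - 13 = 19
Total addresses = 2^19 = 524288
Usable = total - 2 (network and broadcast)
Usable hosts: 524286


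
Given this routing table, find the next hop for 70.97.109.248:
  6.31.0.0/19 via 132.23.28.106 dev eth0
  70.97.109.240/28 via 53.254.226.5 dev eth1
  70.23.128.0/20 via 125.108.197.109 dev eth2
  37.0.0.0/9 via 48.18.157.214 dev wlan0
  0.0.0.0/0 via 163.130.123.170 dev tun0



Longest prefix match for 70.97.109.248:
  /19 6.31.0.0: no
  /28 70.97.109.240: MATCH
  /20 70.23.128.0: no
  /9 37.0.0.0: no
  /0 0.0.0.0: MATCH
Selected: next-hop 53.254.226.5 via eth1 (matched /28)


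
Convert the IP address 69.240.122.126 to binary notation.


69 = 01000101
240 = 11110000
122 = 01111010
126 = 01111110
Binary: 01000101.11110000.01111010.01111110


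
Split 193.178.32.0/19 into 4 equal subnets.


New prefix = 19 + 2 = 21
Each subnet has 2048 addresses
  193.178.32.0/21
  193.178.40.0/21
  193.178.48.0/21
  193.178.56.0/21
Subnets: 193.178.32.0/21, 193.178.40.0/21, 193.178.48.0/21, 193.178.56.0/21


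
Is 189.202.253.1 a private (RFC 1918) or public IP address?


RFC 1918 private ranges:
  10.0.0.0/8 (10.0.0.0 - 10.255.255.255)
  172.16.0.0/12 (172.16.0.0 - 172.31.255.255)
  192.168.0.0/16 (192.168.0.0 - 192.168.255.255)
Public (not in any RFC 1918 range)


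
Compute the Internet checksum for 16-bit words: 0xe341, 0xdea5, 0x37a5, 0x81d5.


Sum all words (with carry folding):
+ 0xe341 = 0xe341
+ 0xdea5 = 0xc1e7
+ 0x37a5 = 0xf98c
+ 0x81d5 = 0x7b62
One's complement: ~0x7b62
Checksum = 0x849d


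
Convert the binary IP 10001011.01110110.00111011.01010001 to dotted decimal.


10001011 = 139
01110110 = 118
00111011 = 59
01010001 = 81
IP: 139.118.59.81


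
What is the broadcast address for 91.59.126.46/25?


Network: 91.59.126.0/25
Host bits = 7
Set all host bits to 1:
Broadcast: 91.59.126.127


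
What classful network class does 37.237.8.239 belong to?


First octet: 37
Binary: 00100101
0xxxxxxx -> Class A (1-126)
Class A, default mask 255.0.0.0 (/8)


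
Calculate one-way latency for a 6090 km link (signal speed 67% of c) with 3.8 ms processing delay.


Speed = 0.67 * 3e5 km/s = 201000 km/s
Propagation delay = 6090 / 201000 = 0.0303 s = 30.2985 ms
Processing delay = 3.8 ms
Total one-way latency = 34.0985 ms


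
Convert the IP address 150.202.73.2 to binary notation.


150 = 10010110
202 = 11001010
73 = 01001001
2 = 00000010
Binary: 10010110.11001010.01001001.00000010


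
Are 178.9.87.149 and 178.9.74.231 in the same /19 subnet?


Mask: 255.255.224.0
178.9.87.149 AND mask = 178.9.64.0
178.9.74.231 AND mask = 178.9.64.0
Yes, same subnet (178.9.64.0)


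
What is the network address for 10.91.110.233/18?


IP:   00001010.01011011.01101110.11101001
Mask: 11111111.11111111.11000000.00000000
AND operation:
Net:  00001010.01011011.01000000.00000000
Network: 10.91.64.0/18


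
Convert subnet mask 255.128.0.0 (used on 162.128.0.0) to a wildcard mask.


Subnet mask: 255.128.0.0
Wildcard = 255.255.255.255 - subnet mask
255 - 255 = 0
255 - 128 = 127
255 - 0 = 255
255 - 0 = 255
Wildcard: 0.127.255.255


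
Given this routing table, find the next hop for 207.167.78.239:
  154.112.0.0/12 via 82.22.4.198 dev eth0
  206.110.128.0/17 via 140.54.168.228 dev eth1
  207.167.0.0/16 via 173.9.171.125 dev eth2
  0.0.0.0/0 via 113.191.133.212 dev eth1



Longest prefix match for 207.167.78.239:
  /12 154.112.0.0: no
  /17 206.110.128.0: no
  /16 207.167.0.0: MATCH
  /0 0.0.0.0: MATCH
Selected: next-hop 173.9.171.125 via eth2 (matched /16)


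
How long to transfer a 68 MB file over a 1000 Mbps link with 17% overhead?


Effective throughput = 1000 * (1 - 17/100) = 830 Mbps
File size in Mb = 68 * 8 = 544 Mb
Time = 544 / 830
Time = 0.6554 seconds


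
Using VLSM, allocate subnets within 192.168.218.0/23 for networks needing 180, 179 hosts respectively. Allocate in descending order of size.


180 hosts -> /24 (254 usable): 192.168.218.0/24
179 hosts -> /24 (254 usable): 192.168.219.0/24
Allocation: 192.168.218.0/24 (180 hosts, 254 usable); 192.168.219.0/24 (179 hosts, 254 usable)


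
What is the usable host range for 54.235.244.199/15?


Network: 54.234.0.0
Broadcast: 54.235.255.255
First usable = network + 1
Last usable = broadcast - 1
Range: 54.234.0.1 to 54.235.255.254
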